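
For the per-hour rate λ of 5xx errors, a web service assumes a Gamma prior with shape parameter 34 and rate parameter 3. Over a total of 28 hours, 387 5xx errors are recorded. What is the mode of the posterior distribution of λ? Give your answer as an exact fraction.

420/31

Total count 387 over total exposure 28 hours.
Posterior: α' = 34 + 387 = 421, β' = 3 + 28 = 31.
Posterior mode = (α'−1)/β' = 420/31.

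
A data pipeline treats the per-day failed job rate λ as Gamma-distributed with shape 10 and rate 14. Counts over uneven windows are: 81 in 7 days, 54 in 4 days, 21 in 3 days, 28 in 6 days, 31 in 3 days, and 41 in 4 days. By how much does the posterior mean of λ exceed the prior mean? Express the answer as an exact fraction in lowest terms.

1657/287

Total count: 81 + 54 + 21 + 28 + 31 + 41 = 256.
Total exposure: 7 + 4 + 3 + 6 + 3 + 4 = 27 days.
Conjugate update: add total count to the shape and total exposure to the rate, giving Gamma(266, 41).
Posterior mean = 266/41 = 266/41; prior mean = 10/14 = 5/7. Difference = 266/41 − 5/7 = 1657/287.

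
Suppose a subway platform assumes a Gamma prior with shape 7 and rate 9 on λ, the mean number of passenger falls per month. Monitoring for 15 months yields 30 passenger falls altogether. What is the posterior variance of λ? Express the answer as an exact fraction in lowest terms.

37/576

Total count 30 over total exposure 15 months.
Posterior: α' = 7 + 30 = 37, β' = 9 + 15 = 24.
Posterior variance = α'/β'² = 37/576.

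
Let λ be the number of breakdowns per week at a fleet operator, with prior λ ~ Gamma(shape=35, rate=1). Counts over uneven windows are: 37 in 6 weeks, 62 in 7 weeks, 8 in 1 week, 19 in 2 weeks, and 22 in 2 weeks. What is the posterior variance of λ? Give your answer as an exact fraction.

Total count: 37 + 62 + 8 + 19 + 22 = 148.
Total exposure: 6 + 7 + 1 + 2 + 2 = 18 weeks.
Conjugate update: add total count to the shape and total exposure to the rate, giving Gamma(183, 19).
Posterior variance = α'/β'² = 183/361.

183/361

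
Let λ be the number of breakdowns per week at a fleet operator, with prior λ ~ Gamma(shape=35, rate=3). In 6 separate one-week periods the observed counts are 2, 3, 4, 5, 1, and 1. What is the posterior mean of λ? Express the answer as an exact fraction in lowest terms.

Total count: 2 + 3 + 4 + 5 + 1 + 1 = 16.
Total exposure: 6 weeks.
By Gamma–Poisson conjugacy, the posterior is Gamma(α + Σx, β + Σt) = Gamma(35 + 16, 3 + 6) = Gamma(51, 9).
Posterior mean = α'/β' = 51/9 = 17/3.

17/3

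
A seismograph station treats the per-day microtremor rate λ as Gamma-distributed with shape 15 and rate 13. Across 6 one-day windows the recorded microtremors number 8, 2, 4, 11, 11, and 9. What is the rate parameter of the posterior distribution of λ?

Total count: 8 + 2 + 4 + 11 + 11 + 9 = 45.
Total exposure: 6 days.
Conjugate update: add total count to the shape and total exposure to the rate, giving Gamma(60, 19).

19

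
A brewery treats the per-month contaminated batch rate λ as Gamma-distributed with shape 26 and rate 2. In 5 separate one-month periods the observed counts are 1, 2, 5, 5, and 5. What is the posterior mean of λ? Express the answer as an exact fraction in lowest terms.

44/7

Total count: 1 + 2 + 5 + 5 + 5 = 18.
Total exposure: 5 months.
Posterior: α' = 26 + 18 = 44, β' = 2 + 5 = 7.
Posterior mean = α'/β' = 44/7.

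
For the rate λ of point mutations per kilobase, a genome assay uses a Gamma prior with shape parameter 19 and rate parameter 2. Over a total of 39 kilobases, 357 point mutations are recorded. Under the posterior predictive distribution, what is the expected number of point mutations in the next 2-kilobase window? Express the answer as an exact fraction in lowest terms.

Total count 357 over total exposure 39 kilobases.
Gamma(α, β) with Poisson data over total exposure Σt gives posterior Gamma(α+Σx, β+Σt) = Gamma(376, 41).
Predictive mean over a 2-kilobase window = T·E[λ|data] = 2·376/41 = 752/41.

752/41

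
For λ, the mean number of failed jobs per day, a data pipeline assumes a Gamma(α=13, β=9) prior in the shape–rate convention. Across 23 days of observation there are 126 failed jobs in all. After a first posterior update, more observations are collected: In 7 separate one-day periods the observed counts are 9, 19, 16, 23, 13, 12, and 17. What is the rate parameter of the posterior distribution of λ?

Total count 126 over total exposure 23 days.
After the first batch: Gamma(13 + 126, 9 + 23) = Gamma(139, 32).
Total count: 9 + 19 + 16 + 23 + 13 + 12 + 17 = 109.
Total exposure: 7 days.
After the second batch: Gamma(139 + 109, 32 + 7) = Gamma(248, 39).

39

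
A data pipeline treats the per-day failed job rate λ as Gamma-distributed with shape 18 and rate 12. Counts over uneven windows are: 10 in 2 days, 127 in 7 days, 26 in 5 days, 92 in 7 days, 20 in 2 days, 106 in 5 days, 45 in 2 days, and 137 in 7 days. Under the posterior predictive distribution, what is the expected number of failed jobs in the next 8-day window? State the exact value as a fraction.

Total count: 10 + 127 + 26 + 92 + 20 + 106 + 45 + 137 = 563.
Total exposure: 2 + 7 + 5 + 7 + 2 + 5 + 2 + 7 = 37 days.
The Gamma prior is conjugate for the Poisson rate, so λ | data ~ Gamma(18+563, 12+37) = Gamma(581, 49).
Predictive mean over an 8-day window = T·E[λ|data] = 8·581/49 = 664/7.

664/7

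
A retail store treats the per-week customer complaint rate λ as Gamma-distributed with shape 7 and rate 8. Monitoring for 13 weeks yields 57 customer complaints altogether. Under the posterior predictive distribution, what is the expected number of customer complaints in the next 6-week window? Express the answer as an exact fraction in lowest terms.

Total count 57 over total exposure 13 weeks.
The Gamma prior is conjugate for the Poisson rate, so λ | data ~ Gamma(7+57, 8+13) = Gamma(64, 21).
Predictive mean over a 6-week window = T·E[λ|data] = 6·64/21 = 128/7.

128/7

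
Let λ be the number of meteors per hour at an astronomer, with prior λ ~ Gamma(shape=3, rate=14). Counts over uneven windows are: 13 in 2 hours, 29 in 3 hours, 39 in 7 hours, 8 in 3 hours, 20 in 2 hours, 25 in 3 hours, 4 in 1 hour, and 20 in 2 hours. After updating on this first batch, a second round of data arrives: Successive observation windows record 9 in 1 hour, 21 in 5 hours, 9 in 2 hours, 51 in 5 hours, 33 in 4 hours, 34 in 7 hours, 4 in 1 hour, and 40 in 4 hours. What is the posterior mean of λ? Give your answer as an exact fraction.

181/33

Total count: 13 + 29 + 39 + 8 + 20 + 25 + 4 + 20 = 158.
Total exposure: 2 + 3 + 7 + 3 + 2 + 3 + 1 + 2 = 23 hours.
After the first batch: Gamma(3 + 158, 14 + 23) = Gamma(161, 37).
Total count: 9 + 21 + 9 + 51 + 33 + 34 + 4 + 40 = 201.
Total exposure: 1 + 5 + 2 + 5 + 4 + 7 + 1 + 4 = 29 hours.
After the second batch: Gamma(161 + 201, 37 + 29) = Gamma(362, 66).
Posterior mean = α'/β' = 362/66 = 181/33.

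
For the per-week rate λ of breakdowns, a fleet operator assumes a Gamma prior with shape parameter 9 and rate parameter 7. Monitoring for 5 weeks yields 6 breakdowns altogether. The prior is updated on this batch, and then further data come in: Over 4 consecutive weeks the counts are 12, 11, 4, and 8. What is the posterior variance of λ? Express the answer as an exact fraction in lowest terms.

25/128

Total count 6 over total exposure 5 weeks.
After the first batch: Gamma(9 + 6, 7 + 5) = Gamma(15, 12).
Total count: 12 + 11 + 4 + 8 = 35.
Total exposure: 4 weeks.
After the second batch: Gamma(15 + 35, 12 + 4) = Gamma(50, 16).
Posterior variance = α'/β'² = 50/256 = 25/128.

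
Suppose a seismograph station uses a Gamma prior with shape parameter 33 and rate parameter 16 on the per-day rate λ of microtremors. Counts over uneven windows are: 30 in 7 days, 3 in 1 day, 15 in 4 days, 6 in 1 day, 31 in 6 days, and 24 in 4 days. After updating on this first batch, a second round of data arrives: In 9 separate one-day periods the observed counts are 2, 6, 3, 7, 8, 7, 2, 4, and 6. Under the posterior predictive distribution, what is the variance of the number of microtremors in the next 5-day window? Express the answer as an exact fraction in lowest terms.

49555/2304

Total count: 30 + 3 + 15 + 6 + 31 + 24 = 109.
Total exposure: 7 + 1 + 4 + 1 + 6 + 4 = 23 days.
After the first batch: Gamma(33 + 109, 16 + 23) = Gamma(142, 39).
Total count: 2 + 6 + 3 + 7 + 8 + 7 + 2 + 4 + 6 = 45.
Total exposure: 9 days.
After the second batch: Gamma(142 + 45, 39 + 9) = Gamma(187, 48).
The posterior predictive for a window of length T is Negative Binomial with variance T·α'·(β'+T)/β'² = 5·187·53/2304 = 49555/2304.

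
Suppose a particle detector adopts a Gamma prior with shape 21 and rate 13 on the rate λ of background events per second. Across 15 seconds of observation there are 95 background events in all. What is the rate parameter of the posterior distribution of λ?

28

Total count 95 over total exposure 15 seconds.
Conjugate update: add total count to the shape and total exposure to the rate, giving Gamma(116, 28).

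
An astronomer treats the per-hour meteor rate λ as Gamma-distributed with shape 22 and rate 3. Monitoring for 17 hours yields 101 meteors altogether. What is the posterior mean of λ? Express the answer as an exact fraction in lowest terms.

123/20

Total count 101 over total exposure 17 hours.
The Gamma prior is conjugate for the Poisson rate, so λ | data ~ Gamma(22+101, 3+17) = Gamma(123, 20).
Posterior mean = α'/β' = 123/20.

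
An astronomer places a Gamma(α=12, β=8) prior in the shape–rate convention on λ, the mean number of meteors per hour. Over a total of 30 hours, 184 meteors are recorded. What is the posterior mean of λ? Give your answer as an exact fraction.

98/19

Total count 184 over total exposure 30 hours.
Gamma(α, β) with Poisson data over total exposure Σt gives posterior Gamma(α+Σx, β+Σt) = Gamma(196, 38).
Posterior mean = α'/β' = 196/38 = 98/19.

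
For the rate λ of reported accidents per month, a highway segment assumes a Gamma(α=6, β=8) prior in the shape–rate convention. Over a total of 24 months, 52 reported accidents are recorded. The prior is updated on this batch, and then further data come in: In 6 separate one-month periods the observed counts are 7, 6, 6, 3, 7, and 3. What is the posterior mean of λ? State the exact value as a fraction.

45/19

Total count 52 over total exposure 24 months.
After the first batch: Gamma(6 + 52, 8 + 24) = Gamma(58, 32).
Total count: 7 + 6 + 6 + 3 + 7 + 3 = 32.
Total exposure: 6 months.
After the second batch: Gamma(58 + 32, 32 + 6) = Gamma(90, 38).
Posterior mean = α'/β' = 90/38 = 45/19.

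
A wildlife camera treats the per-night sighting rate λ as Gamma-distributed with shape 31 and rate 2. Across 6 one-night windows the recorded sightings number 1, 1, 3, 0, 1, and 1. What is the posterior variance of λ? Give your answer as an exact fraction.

19/32

Total count: 1 + 1 + 3 + 0 + 1 + 1 = 7.
Total exposure: 6 nights.
The Gamma prior is conjugate for the Poisson rate, so λ | data ~ Gamma(31+7, 2+6) = Gamma(38, 8).
Posterior variance = α'/β'² = 38/64 = 19/32.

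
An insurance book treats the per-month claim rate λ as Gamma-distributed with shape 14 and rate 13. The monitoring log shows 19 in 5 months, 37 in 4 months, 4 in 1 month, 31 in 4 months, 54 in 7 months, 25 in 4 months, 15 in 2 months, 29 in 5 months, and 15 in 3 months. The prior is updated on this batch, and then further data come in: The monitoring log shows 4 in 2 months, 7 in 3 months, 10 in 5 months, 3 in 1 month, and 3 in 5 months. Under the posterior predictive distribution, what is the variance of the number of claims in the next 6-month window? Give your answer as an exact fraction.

14175/512

Total count: 19 + 37 + 4 + 31 + 54 + 25 + 15 + 29 + 15 = 229.
Total exposure: 5 + 4 + 1 + 4 + 7 + 4 + 2 + 5 + 3 = 35 months.
After the first batch: Gamma(14 + 229, 13 + 35) = Gamma(243, 48).
Total count: 4 + 7 + 10 + 3 + 3 = 27.
Total exposure: 2 + 3 + 5 + 1 + 5 = 16 months.
After the second batch: Gamma(243 + 27, 48 + 16) = Gamma(270, 64).
The posterior predictive for a window of length T is Negative Binomial with variance T·α'·(β'+T)/β'² = 6·270·70/4096 = 14175/512.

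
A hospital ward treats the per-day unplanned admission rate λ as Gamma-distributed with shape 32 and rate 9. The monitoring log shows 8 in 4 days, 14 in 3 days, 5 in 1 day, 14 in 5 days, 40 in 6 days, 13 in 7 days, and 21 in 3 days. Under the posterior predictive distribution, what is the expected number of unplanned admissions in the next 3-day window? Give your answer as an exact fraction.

Total count: 8 + 14 + 5 + 14 + 40 + 13 + 21 = 115.
Total exposure: 4 + 3 + 1 + 5 + 6 + 7 + 3 = 29 days.
Posterior: α' = 32 + 115 = 147, β' = 9 + 29 = 38.
Predictive mean over a 3-day window = T·E[λ|data] = 3·147/38 = 441/38.

441/38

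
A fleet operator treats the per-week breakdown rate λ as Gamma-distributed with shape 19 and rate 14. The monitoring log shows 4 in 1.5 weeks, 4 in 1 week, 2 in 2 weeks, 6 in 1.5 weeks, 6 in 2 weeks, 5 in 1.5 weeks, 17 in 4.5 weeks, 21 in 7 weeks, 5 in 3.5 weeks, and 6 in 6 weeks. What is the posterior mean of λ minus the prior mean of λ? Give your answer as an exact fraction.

Total count: 4 + 4 + 2 + 6 + 6 + 5 + 17 + 21 + 5 + 6 = 76.
Total exposure: 1.5 + 1 + 2 + 1.5 + 2 + 1.5 + 4.5 + 7 + 3.5 + 6 = 30.5 weeks.
By Gamma–Poisson conjugacy, the posterior is Gamma(α + Σx, β + Σt) = Gamma(19 + 76, 14 + 30.5) = Gamma(95, 89/2).
Posterior mean = 95/(89/2) = 190/89; prior mean = 19/14 = 19/14. Difference = 190/89 − 19/14 = 969/1246.

969/1246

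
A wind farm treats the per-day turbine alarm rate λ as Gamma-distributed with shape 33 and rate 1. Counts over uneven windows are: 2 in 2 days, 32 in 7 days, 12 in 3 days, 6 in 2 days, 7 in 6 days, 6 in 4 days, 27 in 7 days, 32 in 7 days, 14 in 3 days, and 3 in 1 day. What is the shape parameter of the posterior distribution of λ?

Total count: 2 + 32 + 12 + 6 + 7 + 6 + 27 + 32 + 14 + 3 = 141.
Total exposure: 2 + 7 + 3 + 2 + 6 + 4 + 7 + 7 + 3 + 1 = 42 days.
By Gamma–Poisson conjugacy, the posterior is Gamma(α + Σx, β + Σt) = Gamma(33 + 141, 1 + 42) = Gamma(174, 43).

174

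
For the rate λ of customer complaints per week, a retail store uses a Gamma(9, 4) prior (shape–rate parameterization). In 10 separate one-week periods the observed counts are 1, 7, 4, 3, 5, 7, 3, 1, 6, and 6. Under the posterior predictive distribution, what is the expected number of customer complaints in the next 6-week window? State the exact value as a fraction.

156/7

Total count: 1 + 7 + 4 + 3 + 5 + 7 + 3 + 1 + 6 + 6 = 43.
Total exposure: 10 weeks.
Conjugate update: add total count to the shape and total exposure to the rate, giving Gamma(52, 14).
Predictive mean over a 6-week window = T·E[λ|data] = 6·52/14 = 156/7.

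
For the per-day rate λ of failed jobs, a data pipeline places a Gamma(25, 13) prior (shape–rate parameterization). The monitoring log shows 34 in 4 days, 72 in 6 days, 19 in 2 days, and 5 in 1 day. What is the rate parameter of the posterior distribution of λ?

26

Total count: 34 + 72 + 19 + 5 = 130.
Total exposure: 4 + 6 + 2 + 1 = 13 days.
Posterior: α' = 25 + 130 = 155, β' = 13 + 13 = 26.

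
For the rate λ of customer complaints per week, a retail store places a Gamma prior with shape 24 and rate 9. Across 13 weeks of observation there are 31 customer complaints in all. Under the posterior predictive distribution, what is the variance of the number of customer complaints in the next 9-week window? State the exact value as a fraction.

Total count 31 over total exposure 13 weeks.
Posterior: α' = 24 + 31 = 55, β' = 9 + 13 = 22.
The posterior predictive for a window of length T is Negative Binomial with variance T·α'·(β'+T)/β'² = 9·55·31/484 = 1395/44.

1395/44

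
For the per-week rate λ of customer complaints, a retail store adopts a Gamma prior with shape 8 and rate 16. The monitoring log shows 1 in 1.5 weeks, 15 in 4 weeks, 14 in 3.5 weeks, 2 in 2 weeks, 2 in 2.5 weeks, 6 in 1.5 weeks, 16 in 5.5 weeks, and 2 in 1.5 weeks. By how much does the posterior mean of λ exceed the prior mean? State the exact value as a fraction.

47/38

Total count: 1 + 15 + 14 + 2 + 2 + 6 + 16 + 2 = 58.
Total exposure: 1.5 + 4 + 3.5 + 2 + 2.5 + 1.5 + 5.5 + 1.5 = 22 weeks.
Gamma(α, β) with Poisson data over total exposure Σt gives posterior Gamma(α+Σx, β+Σt) = Gamma(66, 38).
Posterior mean = 66/38 = 33/19; prior mean = 8/16 = 1/2. Difference = 33/19 − 1/2 = 47/38.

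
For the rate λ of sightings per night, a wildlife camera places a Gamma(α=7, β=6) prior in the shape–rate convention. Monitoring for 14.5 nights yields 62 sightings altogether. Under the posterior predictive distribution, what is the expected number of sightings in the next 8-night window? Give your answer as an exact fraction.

1104/41

Total count 62 over total exposure 14.5 nights.
Conjugate update: add total count to the shape and total exposure to the rate, giving Gamma(69, 41/2).
Predictive mean over an 8-night window = T·E[λ|data] = 8·69/(41/2) = 1104/41.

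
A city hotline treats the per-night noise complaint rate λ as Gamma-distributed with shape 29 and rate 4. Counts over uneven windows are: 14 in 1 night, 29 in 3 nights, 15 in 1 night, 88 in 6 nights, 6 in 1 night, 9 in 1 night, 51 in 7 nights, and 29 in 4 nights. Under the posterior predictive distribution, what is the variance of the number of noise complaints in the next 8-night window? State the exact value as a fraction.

4860/49

Total count: 14 + 29 + 15 + 88 + 6 + 9 + 51 + 29 = 241.
Total exposure: 1 + 3 + 1 + 6 + 1 + 1 + 7 + 4 = 24 nights.
The Gamma prior is conjugate for the Poisson rate, so λ | data ~ Gamma(29+241, 4+24) = Gamma(270, 28).
The posterior predictive for a window of length T is Negative Binomial with variance T·α'·(β'+T)/β'² = 8·270·36/784 = 4860/49.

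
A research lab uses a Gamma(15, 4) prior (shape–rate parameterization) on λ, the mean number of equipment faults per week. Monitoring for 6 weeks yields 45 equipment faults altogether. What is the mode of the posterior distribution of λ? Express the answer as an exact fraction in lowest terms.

Total count 45 over total exposure 6 weeks.
By Gamma–Poisson conjugacy, the posterior is Gamma(α + Σx, β + Σt) = Gamma(15 + 45, 4 + 6) = Gamma(60, 10).
Posterior mode = (α'−1)/β' = 59/10.

59/10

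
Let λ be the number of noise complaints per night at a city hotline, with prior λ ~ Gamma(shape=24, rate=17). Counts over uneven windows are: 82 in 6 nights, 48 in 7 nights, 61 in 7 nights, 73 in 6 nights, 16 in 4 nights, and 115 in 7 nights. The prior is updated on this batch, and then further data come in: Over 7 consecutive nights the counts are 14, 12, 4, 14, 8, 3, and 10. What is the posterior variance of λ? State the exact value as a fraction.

484/3721

Total count: 82 + 48 + 61 + 73 + 16 + 115 = 395.
Total exposure: 6 + 7 + 7 + 6 + 4 + 7 = 37 nights.
After the first batch: Gamma(24 + 395, 17 + 37) = Gamma(419, 54).
Total count: 14 + 12 + 4 + 14 + 8 + 3 + 10 = 65.
Total exposure: 7 nights.
After the second batch: Gamma(419 + 65, 54 + 7) = Gamma(484, 61).
Posterior variance = α'/β'² = 484/3721.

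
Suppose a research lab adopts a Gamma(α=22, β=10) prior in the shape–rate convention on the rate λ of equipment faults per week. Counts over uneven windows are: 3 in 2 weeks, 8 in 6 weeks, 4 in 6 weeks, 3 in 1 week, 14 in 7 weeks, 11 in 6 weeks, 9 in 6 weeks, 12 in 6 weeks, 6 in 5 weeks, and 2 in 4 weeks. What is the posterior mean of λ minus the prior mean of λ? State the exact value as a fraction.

-179/295

Total count: 3 + 8 + 4 + 3 + 14 + 11 + 9 + 12 + 6 + 2 = 72.
Total exposure: 2 + 6 + 6 + 1 + 7 + 6 + 6 + 6 + 5 + 4 = 49 weeks.
Gamma(α, β) with Poisson data over total exposure Σt gives posterior Gamma(α+Σx, β+Σt) = Gamma(94, 59).
Posterior mean = 94/59 = 94/59; prior mean = 22/10 = 11/5. Difference = 94/59 − 11/5 = -179/295.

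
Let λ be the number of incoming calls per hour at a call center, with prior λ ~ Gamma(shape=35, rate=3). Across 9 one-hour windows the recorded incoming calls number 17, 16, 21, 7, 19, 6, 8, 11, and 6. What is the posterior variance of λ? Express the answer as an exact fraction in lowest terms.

Total count: 17 + 16 + 21 + 7 + 19 + 6 + 8 + 11 + 6 = 111.
Total exposure: 9 hours.
By Gamma–Poisson conjugacy, the posterior is Gamma(α + Σx, β + Σt) = Gamma(35 + 111, 3 + 9) = Gamma(146, 12).
Posterior variance = α'/β'² = 146/144 = 73/72.

73/72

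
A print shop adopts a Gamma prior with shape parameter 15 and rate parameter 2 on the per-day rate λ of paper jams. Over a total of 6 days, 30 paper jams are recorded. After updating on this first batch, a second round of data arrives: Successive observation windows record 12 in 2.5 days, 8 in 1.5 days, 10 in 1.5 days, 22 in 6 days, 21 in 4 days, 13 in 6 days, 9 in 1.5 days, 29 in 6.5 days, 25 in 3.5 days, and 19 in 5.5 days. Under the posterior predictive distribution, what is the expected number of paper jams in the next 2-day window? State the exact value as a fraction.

Total count 30 over total exposure 6 days.
After the first batch: Gamma(15 + 30, 2 + 6) = Gamma(45, 8).
Total count: 12 + 8 + 10 + 22 + 21 + 13 + 9 + 29 + 25 + 19 = 168.
Total exposure: 2.5 + 1.5 + 1.5 + 6 + 4 + 6 + 1.5 + 6.5 + 3.5 + 5.5 = 38.5 days.
After the second batch: Gamma(45 + 168, 8 + 38.5) = Gamma(213, 93/2).
Predictive mean over a 2-day window = T·E[λ|data] = 2·213/(93/2) = 284/31.

284/31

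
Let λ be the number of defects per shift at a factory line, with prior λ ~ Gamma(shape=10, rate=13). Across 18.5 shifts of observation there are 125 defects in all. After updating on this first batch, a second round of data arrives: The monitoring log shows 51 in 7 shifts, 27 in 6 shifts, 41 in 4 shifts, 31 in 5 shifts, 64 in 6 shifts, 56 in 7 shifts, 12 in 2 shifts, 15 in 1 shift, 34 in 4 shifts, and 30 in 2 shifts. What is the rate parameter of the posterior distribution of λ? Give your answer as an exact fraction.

151/2

Total count 125 over total exposure 18.5 shifts.
After the first batch: Gamma(10 + 125, 13 + 18.5) = Gamma(135, 63/2).
Total count: 51 + 27 + 41 + 31 + 64 + 56 + 12 + 15 + 34 + 30 = 361.
Total exposure: 7 + 6 + 4 + 5 + 6 + 7 + 2 + 1 + 4 + 2 = 44 shifts.
After the second batch: Gamma(135 + 361, 63/2 + 44) = Gamma(496, 151/2).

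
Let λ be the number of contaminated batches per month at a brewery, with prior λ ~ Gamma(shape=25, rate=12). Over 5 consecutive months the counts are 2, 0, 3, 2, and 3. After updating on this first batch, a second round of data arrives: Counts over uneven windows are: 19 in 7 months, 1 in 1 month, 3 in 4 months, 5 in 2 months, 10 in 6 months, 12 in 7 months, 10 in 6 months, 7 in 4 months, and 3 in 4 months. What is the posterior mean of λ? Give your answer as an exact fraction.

105/58

Total count: 2 + 0 + 3 + 2 + 3 = 10.
Total exposure: 5 months.
After the first batch: Gamma(25 + 10, 12 + 5) = Gamma(35, 17).
Total count: 19 + 1 + 3 + 5 + 10 + 12 + 10 + 7 + 3 = 70.
Total exposure: 7 + 1 + 4 + 2 + 6 + 7 + 6 + 4 + 4 = 41 months.
After the second batch: Gamma(35 + 70, 17 + 41) = Gamma(105, 58).
Posterior mean = α'/β' = 105/58.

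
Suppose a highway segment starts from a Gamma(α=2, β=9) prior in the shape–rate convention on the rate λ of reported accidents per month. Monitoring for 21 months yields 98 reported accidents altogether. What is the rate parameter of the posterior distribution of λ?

Total count 98 over total exposure 21 months.
By Gamma–Poisson conjugacy, the posterior is Gamma(α + Σx, β + Σt) = Gamma(2 + 98, 9 + 21) = Gamma(100, 30).

30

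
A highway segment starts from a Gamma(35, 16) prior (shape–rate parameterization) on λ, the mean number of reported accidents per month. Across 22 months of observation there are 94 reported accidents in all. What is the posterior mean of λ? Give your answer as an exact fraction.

129/38

Total count 94 over total exposure 22 months.
The Gamma prior is conjugate for the Poisson rate, so λ | data ~ Gamma(35+94, 16+22) = Gamma(129, 38).
Posterior mean = α'/β' = 129/38.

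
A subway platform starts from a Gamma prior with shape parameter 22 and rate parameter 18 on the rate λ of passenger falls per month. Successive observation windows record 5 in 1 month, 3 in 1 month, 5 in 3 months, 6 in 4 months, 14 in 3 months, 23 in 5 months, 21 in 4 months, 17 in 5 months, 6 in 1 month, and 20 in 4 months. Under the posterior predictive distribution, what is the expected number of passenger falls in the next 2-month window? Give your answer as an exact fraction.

Total count: 5 + 3 + 5 + 6 + 14 + 23 + 21 + 17 + 6 + 20 = 120.
Total exposure: 1 + 1 + 3 + 4 + 3 + 5 + 4 + 5 + 1 + 4 = 31 months.
Gamma(α, β) with Poisson data over total exposure Σt gives posterior Gamma(α+Σx, β+Σt) = Gamma(142, 49).
Predictive mean over a 2-month window = T·E[λ|data] = 2·142/49 = 284/49.

284/49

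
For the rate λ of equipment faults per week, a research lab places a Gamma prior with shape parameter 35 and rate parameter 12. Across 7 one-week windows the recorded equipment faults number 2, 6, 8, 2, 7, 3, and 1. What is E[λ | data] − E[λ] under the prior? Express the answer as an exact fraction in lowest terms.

Total count: 2 + 6 + 8 + 2 + 7 + 3 + 1 = 29.
Total exposure: 7 weeks.
Conjugate update: add total count to the shape and total exposure to the rate, giving Gamma(64, 19).
Posterior mean = 64/19 = 64/19; prior mean = 35/12 = 35/12. Difference = 64/19 − 35/12 = 103/228.

103/228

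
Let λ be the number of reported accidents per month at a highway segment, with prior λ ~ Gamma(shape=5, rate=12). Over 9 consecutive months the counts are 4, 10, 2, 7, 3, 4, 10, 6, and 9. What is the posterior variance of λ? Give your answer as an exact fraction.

20/147

Total count: 4 + 10 + 2 + 7 + 3 + 4 + 10 + 6 + 9 = 55.
Total exposure: 9 months.
Posterior: α' = 5 + 55 = 60, β' = 12 + 9 = 21.
Posterior variance = α'/β'² = 60/441 = 20/147.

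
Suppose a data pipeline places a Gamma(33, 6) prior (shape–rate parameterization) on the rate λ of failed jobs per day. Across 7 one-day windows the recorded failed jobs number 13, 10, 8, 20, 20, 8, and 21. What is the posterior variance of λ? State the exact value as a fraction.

Total count: 13 + 10 + 8 + 20 + 20 + 8 + 21 = 100.
Total exposure: 7 days.
Posterior: α' = 33 + 100 = 133, β' = 6 + 7 = 13.
Posterior variance = α'/β'² = 133/169.

133/169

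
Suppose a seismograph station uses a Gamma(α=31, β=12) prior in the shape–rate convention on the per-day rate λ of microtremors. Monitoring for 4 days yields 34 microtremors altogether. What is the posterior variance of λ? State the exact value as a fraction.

Total count 34 over total exposure 4 days.
By Gamma–Poisson conjugacy, the posterior is Gamma(α + Σx, β + Σt) = Gamma(31 + 34, 12 + 4) = Gamma(65, 16).
Posterior variance = α'/β'² = 65/256.

65/256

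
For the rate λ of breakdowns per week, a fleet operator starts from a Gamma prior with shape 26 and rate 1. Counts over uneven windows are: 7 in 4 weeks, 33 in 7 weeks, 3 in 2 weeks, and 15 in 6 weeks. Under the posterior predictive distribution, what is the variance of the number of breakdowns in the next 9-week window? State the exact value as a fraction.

5481/100

Total count: 7 + 33 + 3 + 15 = 58.
Total exposure: 4 + 7 + 2 + 6 = 19 weeks.
Gamma(α, β) with Poisson data over total exposure Σt gives posterior Gamma(α+Σx, β+Σt) = Gamma(84, 20).
The posterior predictive for a window of length T is Negative Binomial with variance T·α'·(β'+T)/β'² = 9·84·29/400 = 5481/100.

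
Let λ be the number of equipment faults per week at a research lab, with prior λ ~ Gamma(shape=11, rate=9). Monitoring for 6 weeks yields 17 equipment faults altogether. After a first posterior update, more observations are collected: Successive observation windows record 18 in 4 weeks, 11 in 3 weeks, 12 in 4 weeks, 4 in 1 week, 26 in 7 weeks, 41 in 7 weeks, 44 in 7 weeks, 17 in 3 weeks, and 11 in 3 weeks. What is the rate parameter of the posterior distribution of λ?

Total count 17 over total exposure 6 weeks.
After the first batch: Gamma(11 + 17, 9 + 6) = Gamma(28, 15).
Total count: 18 + 11 + 12 + 4 + 26 + 41 + 44 + 17 + 11 = 184.
Total exposure: 4 + 3 + 4 + 1 + 7 + 7 + 7 + 3 + 3 = 39 weeks.
After the second batch: Gamma(28 + 184, 15 + 39) = Gamma(212, 54).

54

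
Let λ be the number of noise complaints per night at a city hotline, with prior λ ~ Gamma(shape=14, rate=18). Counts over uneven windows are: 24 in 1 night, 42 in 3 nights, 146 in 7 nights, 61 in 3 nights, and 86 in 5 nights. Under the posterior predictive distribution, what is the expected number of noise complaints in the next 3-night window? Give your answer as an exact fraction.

Total count: 24 + 42 + 146 + 61 + 86 = 359.
Total exposure: 1 + 3 + 7 + 3 + 5 = 19 nights.
Gamma(α, β) with Poisson data over total exposure Σt gives posterior Gamma(α+Σx, β+Σt) = Gamma(373, 37).
Predictive mean over a 3-night window = T·E[λ|data] = 3·373/37 = 1119/37.

1119/37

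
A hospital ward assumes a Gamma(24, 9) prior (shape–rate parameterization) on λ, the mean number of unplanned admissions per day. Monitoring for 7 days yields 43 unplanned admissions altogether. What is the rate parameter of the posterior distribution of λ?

16

Total count 43 over total exposure 7 days.
By Gamma–Poisson conjugacy, the posterior is Gamma(α + Σx, β + Σt) = Gamma(24 + 43, 9 + 7) = Gamma(67, 16).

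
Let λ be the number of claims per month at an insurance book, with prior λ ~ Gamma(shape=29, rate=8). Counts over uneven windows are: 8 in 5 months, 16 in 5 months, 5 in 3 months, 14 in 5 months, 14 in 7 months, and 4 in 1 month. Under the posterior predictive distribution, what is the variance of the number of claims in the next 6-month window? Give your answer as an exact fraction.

Total count: 8 + 16 + 5 + 14 + 14 + 4 = 61.
Total exposure: 5 + 5 + 3 + 5 + 7 + 1 = 26 months.
Posterior: α' = 29 + 61 = 90, β' = 8 + 26 = 34.
The posterior predictive for a window of length T is Negative Binomial with variance T·α'·(β'+T)/β'² = 6·90·40/1156 = 5400/289.

5400/289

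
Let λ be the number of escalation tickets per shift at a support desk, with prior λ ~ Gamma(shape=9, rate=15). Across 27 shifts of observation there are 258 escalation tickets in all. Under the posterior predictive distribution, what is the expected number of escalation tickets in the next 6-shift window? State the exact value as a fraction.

267/7

Total count 258 over total exposure 27 shifts.
The Gamma prior is conjugate for the Poisson rate, so λ | data ~ Gamma(9+258, 15+27) = Gamma(267, 42).
Predictive mean over a 6-shift window = T·E[λ|data] = 6·267/42 = 267/7.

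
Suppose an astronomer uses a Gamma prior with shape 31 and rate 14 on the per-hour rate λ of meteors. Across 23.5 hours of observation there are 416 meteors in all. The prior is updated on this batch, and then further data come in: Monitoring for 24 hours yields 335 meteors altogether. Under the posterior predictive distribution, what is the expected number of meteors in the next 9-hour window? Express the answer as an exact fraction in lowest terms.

Total count 416 over total exposure 23.5 hours.
After the first batch: Gamma(31 + 416, 14 + 23.5) = Gamma(447, 75/2).
Total count 335 over total exposure 24 hours.
After the second batch: Gamma(447 + 335, 75/2 + 24) = Gamma(782, 123/2).
Predictive mean over a 9-hour window = T·E[λ|data] = 9·782/(123/2) = 4692/41.

4692/41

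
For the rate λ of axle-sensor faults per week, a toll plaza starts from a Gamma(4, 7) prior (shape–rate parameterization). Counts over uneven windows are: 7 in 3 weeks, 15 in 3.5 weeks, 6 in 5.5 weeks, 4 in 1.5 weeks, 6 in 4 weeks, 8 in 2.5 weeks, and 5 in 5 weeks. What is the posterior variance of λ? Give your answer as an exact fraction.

Total count: 7 + 15 + 6 + 4 + 6 + 8 + 5 = 51.
Total exposure: 3 + 3.5 + 5.5 + 1.5 + 4 + 2.5 + 5 = 25 weeks.
The Gamma prior is conjugate for the Poisson rate, so λ | data ~ Gamma(4+51, 7+25) = Gamma(55, 32).
Posterior variance = α'/β'² = 55/1024.

55/1024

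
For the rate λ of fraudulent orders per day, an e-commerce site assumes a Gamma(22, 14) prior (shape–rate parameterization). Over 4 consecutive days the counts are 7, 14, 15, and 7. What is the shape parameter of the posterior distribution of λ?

Total count: 7 + 14 + 15 + 7 = 43.
Total exposure: 4 days.
Conjugate update: add total count to the shape and total exposure to the rate, giving Gamma(65, 18).

65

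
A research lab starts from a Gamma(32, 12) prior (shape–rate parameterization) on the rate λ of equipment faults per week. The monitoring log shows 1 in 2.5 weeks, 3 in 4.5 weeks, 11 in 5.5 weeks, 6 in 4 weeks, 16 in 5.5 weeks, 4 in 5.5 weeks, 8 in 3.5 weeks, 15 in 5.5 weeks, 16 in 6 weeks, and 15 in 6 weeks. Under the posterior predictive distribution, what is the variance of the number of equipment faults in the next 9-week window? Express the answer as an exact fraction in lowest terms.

317754/14641

Total count: 1 + 3 + 11 + 6 + 16 + 4 + 8 + 15 + 16 + 15 = 95.
Total exposure: 2.5 + 4.5 + 5.5 + 4 + 5.5 + 5.5 + 3.5 + 5.5 + 6 + 6 = 48.5 weeks.
By Gamma–Poisson conjugacy, the posterior is Gamma(α + Σx, β + Σt) = Gamma(32 + 95, 12 + 48.5) = Gamma(127, 121/2).
The posterior predictive for a window of length T is Negative Binomial with variance T·α'·(β'+T)/β'² = 9·127·(139/2)/(14641/4) = 317754/14641.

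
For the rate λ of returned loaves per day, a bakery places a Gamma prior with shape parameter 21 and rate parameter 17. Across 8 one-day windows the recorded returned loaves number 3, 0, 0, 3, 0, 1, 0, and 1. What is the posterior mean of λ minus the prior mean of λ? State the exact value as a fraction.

-32/425

Total count: 3 + 0 + 0 + 3 + 0 + 1 + 0 + 1 = 8.
Total exposure: 8 days.
The Gamma prior is conjugate for the Poisson rate, so λ | data ~ Gamma(21+8, 17+8) = Gamma(29, 25).
Posterior mean = 29/25 = 29/25; prior mean = 21/17 = 21/17. Difference = 29/25 − 21/17 = -32/425.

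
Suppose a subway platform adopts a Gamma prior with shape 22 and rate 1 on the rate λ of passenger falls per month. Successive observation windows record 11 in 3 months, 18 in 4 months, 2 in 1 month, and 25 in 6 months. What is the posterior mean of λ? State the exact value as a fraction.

Total count: 11 + 18 + 2 + 25 = 56.
Total exposure: 3 + 4 + 1 + 6 = 14 months.
Gamma(α, β) with Poisson data over total exposure Σt gives posterior Gamma(α+Σx, β+Σt) = Gamma(78, 15).
Posterior mean = α'/β' = 78/15 = 26/5.

26/5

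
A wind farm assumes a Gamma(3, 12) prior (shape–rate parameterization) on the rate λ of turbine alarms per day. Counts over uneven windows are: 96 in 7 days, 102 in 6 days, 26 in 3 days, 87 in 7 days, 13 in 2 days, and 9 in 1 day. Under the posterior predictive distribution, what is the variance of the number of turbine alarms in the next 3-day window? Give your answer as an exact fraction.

10332/361

Total count: 96 + 102 + 26 + 87 + 13 + 9 = 333.
Total exposure: 7 + 6 + 3 + 7 + 2 + 1 = 26 days.
Gamma(α, β) with Poisson data over total exposure Σt gives posterior Gamma(α+Σx, β+Σt) = Gamma(336, 38).
The posterior predictive for a window of length T is Negative Binomial with variance T·α'·(β'+T)/β'² = 3·336·41/1444 = 10332/361.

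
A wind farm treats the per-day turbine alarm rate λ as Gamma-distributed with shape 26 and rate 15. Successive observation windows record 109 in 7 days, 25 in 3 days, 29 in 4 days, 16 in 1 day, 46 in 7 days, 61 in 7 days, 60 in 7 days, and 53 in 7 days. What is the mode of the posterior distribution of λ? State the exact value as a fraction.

212/29

Total count: 109 + 25 + 29 + 16 + 46 + 61 + 60 + 53 = 399.
Total exposure: 7 + 3 + 4 + 1 + 7 + 7 + 7 + 7 = 43 days.
The Gamma prior is conjugate for the Poisson rate, so λ | data ~ Gamma(26+399, 15+43) = Gamma(425, 58).
Posterior mode = (α'−1)/β' = 424/58 = 212/29.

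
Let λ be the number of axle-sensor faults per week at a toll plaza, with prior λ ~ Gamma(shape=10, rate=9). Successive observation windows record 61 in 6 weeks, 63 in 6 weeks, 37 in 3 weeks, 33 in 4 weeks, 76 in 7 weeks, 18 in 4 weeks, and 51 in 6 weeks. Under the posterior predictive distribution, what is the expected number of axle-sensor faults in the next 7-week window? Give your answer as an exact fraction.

2443/45

Total count: 61 + 63 + 37 + 33 + 76 + 18 + 51 = 339.
Total exposure: 6 + 6 + 3 + 4 + 7 + 4 + 6 = 36 weeks.
Conjugate update: add total count to the shape and total exposure to the rate, giving Gamma(349, 45).
Predictive mean over a 7-week window = T·E[λ|data] = 7·349/45 = 2443/45.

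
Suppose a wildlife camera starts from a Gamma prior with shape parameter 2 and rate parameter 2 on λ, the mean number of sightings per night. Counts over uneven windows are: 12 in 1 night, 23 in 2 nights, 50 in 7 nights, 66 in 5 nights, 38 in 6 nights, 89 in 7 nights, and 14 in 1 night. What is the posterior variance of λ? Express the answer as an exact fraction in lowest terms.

294/961

Total count: 12 + 23 + 50 + 66 + 38 + 89 + 14 = 292.
Total exposure: 1 + 2 + 7 + 5 + 6 + 7 + 1 = 29 nights.
The Gamma prior is conjugate for the Poisson rate, so λ | data ~ Gamma(2+292, 2+29) = Gamma(294, 31).
Posterior variance = α'/β'² = 294/961.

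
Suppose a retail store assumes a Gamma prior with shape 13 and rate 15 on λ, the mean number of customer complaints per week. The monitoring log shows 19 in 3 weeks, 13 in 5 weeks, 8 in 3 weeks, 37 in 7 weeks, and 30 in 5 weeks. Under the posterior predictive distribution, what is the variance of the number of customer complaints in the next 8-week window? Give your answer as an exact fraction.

11040/361

Total count: 19 + 13 + 8 + 37 + 30 = 107.
Total exposure: 3 + 5 + 3 + 7 + 5 = 23 weeks.
Posterior: α' = 13 + 107 = 120, β' = 15 + 23 = 38.
The posterior predictive for a window of length T is Negative Binomial with variance T·α'·(β'+T)/β'² = 8·120·46/1444 = 11040/361.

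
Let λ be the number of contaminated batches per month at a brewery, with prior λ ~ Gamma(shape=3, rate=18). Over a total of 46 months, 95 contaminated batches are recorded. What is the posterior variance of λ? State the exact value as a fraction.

Total count 95 over total exposure 46 months.
Gamma(α, β) with Poisson data over total exposure Σt gives posterior Gamma(α+Σx, β+Σt) = Gamma(98, 64).
Posterior variance = α'/β'² = 98/4096 = 49/2048.

49/2048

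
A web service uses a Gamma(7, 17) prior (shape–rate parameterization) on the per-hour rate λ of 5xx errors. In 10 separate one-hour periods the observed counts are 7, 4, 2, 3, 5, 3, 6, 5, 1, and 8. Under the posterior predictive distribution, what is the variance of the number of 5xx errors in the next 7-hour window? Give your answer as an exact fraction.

4046/243

Total count: 7 + 4 + 2 + 3 + 5 + 3 + 6 + 5 + 1 + 8 = 44.
Total exposure: 10 hours.
The Gamma prior is conjugate for the Poisson rate, so λ | data ~ Gamma(7+44, 17+10) = Gamma(51, 27).
The posterior predictive for a window of length T is Negative Binomial with variance T·α'·(β'+T)/β'² = 7·51·34/729 = 4046/243.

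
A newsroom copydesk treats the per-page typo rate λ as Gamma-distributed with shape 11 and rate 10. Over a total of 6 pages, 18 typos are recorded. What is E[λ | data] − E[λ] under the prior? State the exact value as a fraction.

57/80

Total count 18 over total exposure 6 pages.
Gamma(α, β) with Poisson data over total exposure Σt gives posterior Gamma(α+Σx, β+Σt) = Gamma(29, 16).
Posterior mean = 29/16 = 29/16; prior mean = 11/10 = 11/10. Difference = 29/16 − 11/10 = 57/80.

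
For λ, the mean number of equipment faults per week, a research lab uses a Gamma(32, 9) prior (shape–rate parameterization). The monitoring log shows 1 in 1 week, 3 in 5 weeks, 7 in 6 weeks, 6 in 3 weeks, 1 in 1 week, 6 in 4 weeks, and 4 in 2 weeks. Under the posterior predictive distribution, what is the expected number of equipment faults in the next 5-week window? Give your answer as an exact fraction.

300/31

Total count: 1 + 3 + 7 + 6 + 1 + 6 + 4 = 28.
Total exposure: 1 + 5 + 6 + 3 + 1 + 4 + 2 = 22 weeks.
By Gamma–Poisson conjugacy, the posterior is Gamma(α + Σx, β + Σt) = Gamma(32 + 28, 9 + 22) = Gamma(60, 31).
Predictive mean over a 5-week window = T·E[λ|data] = 5·60/31 = 300/31.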